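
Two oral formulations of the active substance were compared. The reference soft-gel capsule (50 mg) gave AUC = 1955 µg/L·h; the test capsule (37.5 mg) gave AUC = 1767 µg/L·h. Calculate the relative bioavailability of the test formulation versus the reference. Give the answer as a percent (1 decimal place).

F_rel = 120.5%

F_rel = (AUC_test/D_test) / (AUC_ref/D_ref)
      = (1767/37.5) / (1955/50)
      = 47.12 / 39.1 = 1.2051 = 120.51%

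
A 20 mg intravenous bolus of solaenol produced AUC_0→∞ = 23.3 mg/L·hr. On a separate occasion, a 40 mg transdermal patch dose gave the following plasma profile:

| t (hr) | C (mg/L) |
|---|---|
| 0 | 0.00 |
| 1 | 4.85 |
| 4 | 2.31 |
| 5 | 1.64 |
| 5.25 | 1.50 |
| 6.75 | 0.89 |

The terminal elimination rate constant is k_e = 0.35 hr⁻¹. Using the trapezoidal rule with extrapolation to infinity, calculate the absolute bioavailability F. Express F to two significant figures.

F = 0.43

Trapezoidal AUC_0→6.75 (transdermal patch):
  [0→1]: (0.00+4.85)/2 × 1 = 2.425
  [1→4]: (4.85+2.31)/2 × 3 = 10.74
  [4→5]: (2.31+1.64)/2 × 1 = 1.975
  [5→5.25]: (1.64+1.50)/2 × 0.25 = 0.3925
  [5.25→6.75]: (1.50+0.89)/2 × 1.5 = 1.7925
  Sum = 17.325 mg/L·hr
Tail: C_last/k_e = 0.89/0.35 = 2.543
AUC_0→∞ (transdermal patch) = 17.325 + 2.543 = 19.868 mg/L·hr
F = (AUC_ev/D_ev)/(AUC_iv/D_iv) = (19.868/40)/(23.3/20) = 0.4967/1.165 = 0.4264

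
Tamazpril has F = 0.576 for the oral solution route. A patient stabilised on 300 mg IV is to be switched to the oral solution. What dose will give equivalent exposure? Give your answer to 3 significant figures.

For equal systemic exposure: F × D_ev = D_iv
D_ev = D_iv / F = 300 / 0.576 = 520.833 mg

D_oral = 521 mg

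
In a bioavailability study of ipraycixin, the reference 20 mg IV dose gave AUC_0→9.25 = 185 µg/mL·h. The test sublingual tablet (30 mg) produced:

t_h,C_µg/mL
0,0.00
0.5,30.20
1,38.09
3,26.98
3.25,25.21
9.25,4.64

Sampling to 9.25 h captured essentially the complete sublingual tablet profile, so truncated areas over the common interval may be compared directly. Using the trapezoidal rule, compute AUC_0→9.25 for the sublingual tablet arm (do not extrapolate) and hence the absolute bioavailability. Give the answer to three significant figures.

Trapezoidal AUC_0→9.25 (sublingual tablet):
  [0→0.5]: (0.00+30.20)/2 × 0.5 = 7.55
  [0.5→1]: (30.20+38.09)/2 × 0.5 = 17.0725
  [1→3]: (38.09+26.98)/2 × 2 = 65.07
  [3→3.25]: (26.98+25.21)/2 × 0.25 = 6.52375
  [3.25→9.25]: (25.21+4.64)/2 × 6 = 89.55
  Sum = 185.76625 µg/mL·h
F = (AUC_ev/D_ev)/(AUC_iv/D_iv) = (185.76625/30)/(185/20) = 6.19221/9.25 = 0.6694

F = 0.669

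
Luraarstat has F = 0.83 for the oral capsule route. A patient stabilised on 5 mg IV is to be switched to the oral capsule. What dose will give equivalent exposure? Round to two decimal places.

For equal systemic exposure: F × D_ev = D_iv
D_ev = D_iv / F = 5 / 0.83 = 6.0241 mg

D_oral = 6.02 mg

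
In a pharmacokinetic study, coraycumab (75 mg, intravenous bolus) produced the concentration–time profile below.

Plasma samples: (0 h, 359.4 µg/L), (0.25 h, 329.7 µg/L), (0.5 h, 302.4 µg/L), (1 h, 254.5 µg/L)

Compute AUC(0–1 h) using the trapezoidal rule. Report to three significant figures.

Trapezoidal AUC_0→1:
  [0→0.25]: (359.4+329.7)/2 × 0.25 = 86.1375
  [0.25→0.5]: (329.7+302.4)/2 × 0.25 = 79.0125
  [0.5→1]: (302.4+254.5)/2 × 0.5 = 139.225
  Sum = 304.375 µg/L·h

AUC = 304 µg/L·h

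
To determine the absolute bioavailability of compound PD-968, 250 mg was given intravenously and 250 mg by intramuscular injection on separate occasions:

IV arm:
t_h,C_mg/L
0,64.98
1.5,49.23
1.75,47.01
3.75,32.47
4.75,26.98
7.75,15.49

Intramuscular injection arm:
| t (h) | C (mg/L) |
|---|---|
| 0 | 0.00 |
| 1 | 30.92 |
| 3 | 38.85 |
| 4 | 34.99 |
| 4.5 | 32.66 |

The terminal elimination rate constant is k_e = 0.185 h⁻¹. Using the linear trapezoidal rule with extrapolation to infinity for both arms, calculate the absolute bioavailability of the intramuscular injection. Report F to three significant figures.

Trapezoidal AUC_0→7.75 (IV):
  [0→1.5]: (64.98+49.23)/2 × 1.5 = 85.6575
  [1.5→1.75]: (49.23+47.01)/2 × 0.25 = 12.03
  [1.75→3.75]: (47.01+32.47)/2 × 2 = 79.48
  [3.75→4.75]: (32.47+26.98)/2 × 1 = 29.725
  [4.75→7.75]: (26.98+15.49)/2 × 3 = 63.705
  Sum = 270.5975 mg/L·h
IV tail: 15.49/0.185 = 83.730; AUC_iv,0→∞ = 270.5975 + 83.730 = 354.3275 mg/L·h
Trapezoidal AUC_0→4.5 (intramuscular injection):
  [0→1]: (0.00+30.92)/2 × 1 = 15.46
  [1→3]: (30.92+38.85)/2 × 2 = 69.77
  [3→4]: (38.85+34.99)/2 × 1 = 36.92
  [4→4.5]: (34.99+32.66)/2 × 0.5 = 16.9125
  Sum = 139.0625 mg/L·h
intramuscular injection tail: 32.66/0.185 = 176.541; AUC_ev,0→∞ = 139.0625 + 176.541 = 315.6035 mg/L·h
F = (AUC_ev/D_ev)/(AUC_iv/D_iv) = (315.6035/250)/(354.3275/250) = 1.262414/1.41731 = 0.8907

F = 0.891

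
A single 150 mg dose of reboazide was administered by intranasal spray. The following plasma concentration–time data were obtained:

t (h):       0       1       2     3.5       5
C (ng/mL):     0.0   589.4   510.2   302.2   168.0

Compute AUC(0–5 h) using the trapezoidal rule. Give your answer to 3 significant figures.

AUC = 1810 ng/mL·h

Trapezoidal AUC_0→5:
  [0→1]: (0.0+589.4)/2 × 1 = 294.7
  [1→2]: (589.4+510.2)/2 × 1 = 549.8
  [2→3.5]: (510.2+302.2)/2 × 1.5 = 609.3
  [3.5→5]: (302.2+168.0)/2 × 1.5 = 352.65
  Sum = 1806.45 ng/mL·h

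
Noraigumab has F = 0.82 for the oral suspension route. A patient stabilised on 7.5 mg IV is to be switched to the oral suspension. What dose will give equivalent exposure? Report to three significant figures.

For equal systemic exposure: F × D_ev = D_iv
D_ev = D_iv / F = 7.5 / 0.82 = 9.14634 mg

D_oral = 9.15 mg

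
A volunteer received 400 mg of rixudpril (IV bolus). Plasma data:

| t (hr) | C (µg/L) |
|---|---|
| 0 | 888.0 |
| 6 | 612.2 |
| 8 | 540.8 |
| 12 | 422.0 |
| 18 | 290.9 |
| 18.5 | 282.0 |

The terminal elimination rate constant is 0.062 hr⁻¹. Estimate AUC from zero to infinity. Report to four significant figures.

AUC = 14410 µg/L·hr

Trapezoidal AUC_0→18.5:
  [0→6]: (888.0+612.2)/2 × 6 = 4500.6
  [6→8]: (612.2+540.8)/2 × 2 = 1153.0
  [8→12]: (540.8+422.0)/2 × 4 = 1925.6
  [12→18]: (422.0+290.9)/2 × 6 = 2138.7
  [18→18.5]: (290.9+282.0)/2 × 0.5 = 143.225
  Sum = 9861.125 µg/L·hr
Extrapolated tail: C_last / k_e = 282.0 / 0.062 = 4548.387
AUC_0→∞ = 9861.125 + 4548.387 = 14409.512 µg/L·hr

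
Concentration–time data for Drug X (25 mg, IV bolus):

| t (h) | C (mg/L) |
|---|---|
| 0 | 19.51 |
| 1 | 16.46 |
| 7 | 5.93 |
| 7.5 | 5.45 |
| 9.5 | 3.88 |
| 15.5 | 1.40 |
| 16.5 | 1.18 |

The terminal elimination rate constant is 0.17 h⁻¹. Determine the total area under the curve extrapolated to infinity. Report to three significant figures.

Trapezoidal AUC_0→16.5:
  [0→1]: (19.51+16.46)/2 × 1 = 17.985
  [1→7]: (16.46+5.93)/2 × 6 = 67.17
  [7→7.5]: (5.93+5.45)/2 × 0.5 = 2.845
  [7.5→9.5]: (5.45+3.88)/2 × 2 = 9.33
  [9.5→15.5]: (3.88+1.40)/2 × 6 = 15.84
  [15.5→16.5]: (1.40+1.18)/2 × 1 = 1.29
  Sum = 114.46 mg/L·h
Extrapolated tail: C_last / k_e = 1.18 / 0.17 = 6.941
AUC_0→∞ = 114.46 + 6.941 = 121.401 mg/L·h

AUC = 121 mg/L·h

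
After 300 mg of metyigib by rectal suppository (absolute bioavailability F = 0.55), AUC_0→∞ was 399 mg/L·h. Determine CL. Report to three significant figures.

CL = 0.414 L/h

CL = F × Dose / AUC_0→∞
   = 0.55 × 300 / 399 = 0.413534 L/h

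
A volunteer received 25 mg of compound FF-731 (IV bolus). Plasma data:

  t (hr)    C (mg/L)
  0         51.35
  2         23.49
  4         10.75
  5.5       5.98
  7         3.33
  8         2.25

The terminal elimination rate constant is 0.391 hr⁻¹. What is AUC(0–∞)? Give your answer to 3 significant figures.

Trapezoidal AUC_0→8:
  [0→2]: (51.35+23.49)/2 × 2 = 74.84
  [2→4]: (23.49+10.75)/2 × 2 = 34.24
  [4→5.5]: (10.75+5.98)/2 × 1.5 = 12.5475
  [5.5→7]: (5.98+3.33)/2 × 1.5 = 6.9825
  [7→8]: (3.33+2.25)/2 × 1 = 2.79
  Sum = 131.4 mg/L·hr
Extrapolated tail: C_last / k_e = 2.25 / 0.391 = 5.754
AUC_0→∞ = 131.4 + 5.754 = 137.154 mg/L·hr

AUC = 137 mg/L·hr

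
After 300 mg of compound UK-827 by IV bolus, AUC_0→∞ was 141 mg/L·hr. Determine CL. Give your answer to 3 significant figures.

CL = 2.13 L/hr

CL = Dose_iv / AUC_0→∞
   = 300 / 141 = 2.12766 L/hr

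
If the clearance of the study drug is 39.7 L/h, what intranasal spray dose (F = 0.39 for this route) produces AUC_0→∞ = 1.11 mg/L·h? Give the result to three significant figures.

Dose = CL × AUC_0→∞ / F
     = 39.7 × 1.11 / 0.39 = 112.992 mg

Dose = 113 mg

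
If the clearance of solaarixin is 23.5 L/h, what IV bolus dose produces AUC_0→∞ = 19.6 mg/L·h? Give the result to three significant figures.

Dose = 461 mg

Dose_iv = CL × AUC_0→∞
     = 23.5 × 19.6 = 460.6 mg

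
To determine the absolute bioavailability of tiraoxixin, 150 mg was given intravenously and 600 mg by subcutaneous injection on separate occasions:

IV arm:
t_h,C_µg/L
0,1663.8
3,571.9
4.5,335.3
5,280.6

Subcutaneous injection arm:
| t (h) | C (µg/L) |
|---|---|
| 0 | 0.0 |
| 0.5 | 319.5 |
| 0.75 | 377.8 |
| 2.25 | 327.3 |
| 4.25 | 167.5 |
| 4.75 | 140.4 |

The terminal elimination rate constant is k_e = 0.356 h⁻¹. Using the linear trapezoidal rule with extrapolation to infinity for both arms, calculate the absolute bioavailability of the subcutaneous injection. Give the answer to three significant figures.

F = 0.0835

Trapezoidal AUC_0→5 (IV):
  [0→3]: (1663.8+571.9)/2 × 3 = 3353.55
  [3→4.5]: (571.9+335.3)/2 × 1.5 = 680.4
  [4.5→5]: (335.3+280.6)/2 × 0.5 = 153.975
  Sum = 4187.925 µg/L·h
IV tail: 280.6/0.356 = 788.202; AUC_iv,0→∞ = 4187.925 + 788.202 = 4976.127 µg/L·h
Trapezoidal AUC_0→4.75 (subcutaneous injection):
  [0→0.5]: (0.0+319.5)/2 × 0.5 = 79.875
  [0.5→0.75]: (319.5+377.8)/2 × 0.25 = 87.1625
  [0.75→2.25]: (377.8+327.3)/2 × 1.5 = 528.825
  [2.25→4.25]: (327.3+167.5)/2 × 2 = 494.8
  [4.25→4.75]: (167.5+140.4)/2 × 0.5 = 76.975
  Sum = 1267.6375 µg/L·h
subcutaneous injection tail: 140.4/0.356 = 394.382; AUC_ev,0→∞ = 1267.6375 + 394.382 = 1662.0195 µg/L·h
F = (AUC_ev/D_ev)/(AUC_iv/D_iv) = (1662.0195/600)/(4976.127/150) = 2.7700325/33.17418 = 0.0835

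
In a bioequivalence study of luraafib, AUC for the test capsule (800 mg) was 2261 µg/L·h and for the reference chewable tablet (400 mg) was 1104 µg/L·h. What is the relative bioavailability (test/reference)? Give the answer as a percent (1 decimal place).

F_rel = (AUC_test/D_test) / (AUC_ref/D_ref)
      = (2261/800) / (1104/400)
      = 2.82625 / 2.76 = 1.0240 = 102.40%

F_rel = 102.4%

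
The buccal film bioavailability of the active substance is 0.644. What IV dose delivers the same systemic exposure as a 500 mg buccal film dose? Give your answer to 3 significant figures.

Systemic exposure from an extravascular dose = F × D_ev, so the equivalent IV dose is F × D_ev.
D_iv = F × D_ev = 0.644 × 500 = 322 mg

D_iv = 322 mg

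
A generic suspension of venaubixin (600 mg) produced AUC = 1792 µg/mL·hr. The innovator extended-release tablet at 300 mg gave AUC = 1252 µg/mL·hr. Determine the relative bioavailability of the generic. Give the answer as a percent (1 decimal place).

F_rel = (AUC_test/D_test) / (AUC_ref/D_ref)
      = (1792/600) / (1252/300)
      = 2.98667 / 4.17333 = 0.7157 = 71.57%

F_rel = 71.6%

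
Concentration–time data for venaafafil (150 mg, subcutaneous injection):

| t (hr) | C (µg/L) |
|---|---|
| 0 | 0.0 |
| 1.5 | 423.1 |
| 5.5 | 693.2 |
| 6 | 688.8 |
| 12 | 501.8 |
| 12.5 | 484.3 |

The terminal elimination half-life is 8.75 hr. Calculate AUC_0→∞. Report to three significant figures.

Trapezoidal AUC_0→12.5:
  [0→1.5]: (0.0+423.1)/2 × 1.5 = 317.325
  [1.5→5.5]: (423.1+693.2)/2 × 4 = 2232.6
  [5.5→6]: (693.2+688.8)/2 × 0.5 = 345.5
  [6→12]: (688.8+501.8)/2 × 6 = 3571.8
  [12→12.5]: (501.8+484.3)/2 × 0.5 = 246.525
  Sum = 6713.75 µg/L·hr
k_e = ln2 / t½ = 0.693147 / 8.75 = 0.0792 hr^-1
Extrapolated tail: C_last / k_e = 484.3 / 0.0792 = 6114.899
AUC_0→∞ = 6713.75 + 6114.899 = 12828.649 µg/L·hr

AUC = 12800 µg/L·hr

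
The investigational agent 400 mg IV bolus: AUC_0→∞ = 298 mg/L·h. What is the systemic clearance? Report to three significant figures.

CL = Dose_iv / AUC_0→∞
   = 400 / 298 = 1.34228 L/h

CL = 1.34 L/h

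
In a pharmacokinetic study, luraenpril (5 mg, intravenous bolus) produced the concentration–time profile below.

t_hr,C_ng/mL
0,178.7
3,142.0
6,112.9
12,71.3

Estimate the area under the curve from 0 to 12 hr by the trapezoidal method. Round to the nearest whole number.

AUC = 1416 ng/mL·hr

Trapezoidal AUC_0→12:
  [0→3]: (178.7+142.0)/2 × 3 = 481.05
  [3→6]: (142.0+112.9)/2 × 3 = 382.35
  [6→12]: (112.9+71.3)/2 × 6 = 552.6
  Sum = 1416.0 ng/mL·hr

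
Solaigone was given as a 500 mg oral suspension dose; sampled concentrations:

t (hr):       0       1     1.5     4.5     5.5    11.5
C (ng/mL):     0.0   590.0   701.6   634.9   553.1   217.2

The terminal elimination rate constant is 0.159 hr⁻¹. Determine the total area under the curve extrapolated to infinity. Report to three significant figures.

AUC = 6890 ng/mL·hr

Trapezoidal AUC_0→11.5:
  [0→1]: (0.0+590.0)/2 × 1 = 295.0
  [1→1.5]: (590.0+701.6)/2 × 0.5 = 322.9
  [1.5→4.5]: (701.6+634.9)/2 × 3 = 2004.75
  [4.5→5.5]: (634.9+553.1)/2 × 1 = 594.0
  [5.5→11.5]: (553.1+217.2)/2 × 6 = 2310.9
  Sum = 5527.55 ng/mL·hr
Extrapolated tail: C_last / k_e = 217.2 / 0.159 = 1366.038
AUC_0→∞ = 5527.55 + 1366.038 = 6893.588 ng/mL·hr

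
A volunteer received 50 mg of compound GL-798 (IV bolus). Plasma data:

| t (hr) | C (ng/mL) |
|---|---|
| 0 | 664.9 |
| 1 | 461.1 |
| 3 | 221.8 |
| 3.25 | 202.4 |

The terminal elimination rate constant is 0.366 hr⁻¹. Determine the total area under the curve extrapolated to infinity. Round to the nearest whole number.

AUC = 1852 ng/mL·hr

Trapezoidal AUC_0→3.25:
  [0→1]: (664.9+461.1)/2 × 1 = 563.0
  [1→3]: (461.1+221.8)/2 × 2 = 682.9
  [3→3.25]: (221.8+202.4)/2 × 0.25 = 53.025
  Sum = 1298.925 ng/mL·hr
Extrapolated tail: C_last / k_e = 202.4 / 0.366 = 553.005
AUC_0→∞ = 1298.925 + 553.005 = 1851.93 ng/mL·hr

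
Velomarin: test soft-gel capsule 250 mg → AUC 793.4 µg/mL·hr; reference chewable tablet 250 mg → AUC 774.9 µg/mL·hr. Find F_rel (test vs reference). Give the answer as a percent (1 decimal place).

F_rel = 102.4%

F_rel = (AUC_test/D_test) / (AUC_ref/D_ref)
      = (793.4/250) / (774.9/250)
      = 3.1736 / 3.0996 = 1.0239 = 102.39%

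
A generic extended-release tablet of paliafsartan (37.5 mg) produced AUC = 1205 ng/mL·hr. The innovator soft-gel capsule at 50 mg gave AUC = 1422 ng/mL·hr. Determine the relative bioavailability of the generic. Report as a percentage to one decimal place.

F_rel = 113.0%

F_rel = (AUC_test/D_test) / (AUC_ref/D_ref)
      = (1205/37.5) / (1422/50)
      = 32.1333 / 28.44 = 1.1299 = 112.99%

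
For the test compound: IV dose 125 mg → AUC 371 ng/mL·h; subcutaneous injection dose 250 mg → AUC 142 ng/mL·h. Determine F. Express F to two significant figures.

F = 0.19

F = (AUC_ev / D_ev) / (AUC_iv / D_iv)
  = (142/250) / (371/125)
  = 0.568 / 2.968 = 0.1914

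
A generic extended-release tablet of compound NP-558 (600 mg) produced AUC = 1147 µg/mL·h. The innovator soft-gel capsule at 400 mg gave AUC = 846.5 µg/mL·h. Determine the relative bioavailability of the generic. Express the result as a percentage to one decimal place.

F_rel = (AUC_test/D_test) / (AUC_ref/D_ref)
      = (1147/600) / (846.5/400)
      = 1.91167 / 2.11625 = 0.9033 = 90.33%

F_rel = 90.3%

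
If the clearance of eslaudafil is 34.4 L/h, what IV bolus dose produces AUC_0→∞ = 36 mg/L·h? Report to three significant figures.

Dose_iv = CL × AUC_0→∞
     = 34.4 × 36 = 1238.4 mg

Dose = 1240 mg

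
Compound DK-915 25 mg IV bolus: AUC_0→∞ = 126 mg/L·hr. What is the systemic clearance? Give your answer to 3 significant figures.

CL = Dose_iv / AUC_0→∞
   = 25 / 126 = 0.198413 L/hr

CL = 0.198 L/hr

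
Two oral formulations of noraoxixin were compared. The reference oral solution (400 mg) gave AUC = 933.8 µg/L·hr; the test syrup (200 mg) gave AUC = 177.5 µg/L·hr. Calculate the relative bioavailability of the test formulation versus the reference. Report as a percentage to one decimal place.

F_rel = 38.0%

F_rel = (AUC_test/D_test) / (AUC_ref/D_ref)
      = (177.5/200) / (933.8/400)
      = 0.8875 / 2.3345 = 0.3802 = 38.02%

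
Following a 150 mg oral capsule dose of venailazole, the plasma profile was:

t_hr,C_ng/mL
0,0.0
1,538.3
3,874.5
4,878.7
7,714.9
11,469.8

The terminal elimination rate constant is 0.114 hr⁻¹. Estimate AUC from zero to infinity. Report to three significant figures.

Trapezoidal AUC_0→11:
  [0→1]: (0.0+538.3)/2 × 1 = 269.15
  [1→3]: (538.3+874.5)/2 × 2 = 1412.8
  [3→4]: (874.5+878.7)/2 × 1 = 876.6
  [4→7]: (878.7+714.9)/2 × 3 = 2390.4
  [7→11]: (714.9+469.8)/2 × 4 = 2369.4
  Sum = 7318.35 ng/mL·hr
Extrapolated tail: C_last / k_e = 469.8 / 0.114 = 4121.053
AUC_0→∞ = 7318.35 + 4121.053 = 11439.403 ng/mL·hr

AUC = 11400 ng/mL·hr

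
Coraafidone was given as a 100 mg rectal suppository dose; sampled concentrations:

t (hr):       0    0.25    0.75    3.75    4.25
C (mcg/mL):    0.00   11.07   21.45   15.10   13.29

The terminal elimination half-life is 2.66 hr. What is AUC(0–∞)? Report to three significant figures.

Trapezoidal AUC_0→4.25:
  [0→0.25]: (0.00+11.07)/2 × 0.25 = 1.38375
  [0.25→0.75]: (11.07+21.45)/2 × 0.5 = 8.13
  [0.75→3.75]: (21.45+15.10)/2 × 3 = 54.825
  [3.75→4.25]: (15.10+13.29)/2 × 0.5 = 7.0975
  Sum = 71.43625 mcg/mL·hr
k_e = ln2 / t½ = 0.693147 / 2.66 = 0.2606 hr^-1
Extrapolated tail: C_last / k_e = 13.29 / 0.2606 = 50.998
AUC_0→∞ = 71.43625 + 50.998 = 122.43425 mcg/mL·hr

AUC = 122 mcg/mL·hr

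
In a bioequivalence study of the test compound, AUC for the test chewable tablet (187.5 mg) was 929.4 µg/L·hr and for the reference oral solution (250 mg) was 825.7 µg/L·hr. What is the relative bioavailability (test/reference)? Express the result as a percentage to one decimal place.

F_rel = (AUC_test/D_test) / (AUC_ref/D_ref)
      = (929.4/187.5) / (825.7/250)
      = 4.9568 / 3.3028 = 1.5008 = 150.08%

F_rel = 150.1%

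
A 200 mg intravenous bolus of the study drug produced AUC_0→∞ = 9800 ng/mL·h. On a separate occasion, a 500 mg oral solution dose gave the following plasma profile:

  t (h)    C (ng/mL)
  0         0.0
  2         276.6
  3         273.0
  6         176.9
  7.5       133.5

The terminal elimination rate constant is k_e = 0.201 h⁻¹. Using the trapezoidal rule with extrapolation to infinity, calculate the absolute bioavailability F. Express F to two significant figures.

F = 0.087

Trapezoidal AUC_0→7.5 (oral solution):
  [0→2]: (0.0+276.6)/2 × 2 = 276.6
  [2→3]: (276.6+273.0)/2 × 1 = 274.8
  [3→6]: (273.0+176.9)/2 × 3 = 674.85
  [6→7.5]: (176.9+133.5)/2 × 1.5 = 232.8
  Sum = 1459.05 ng/mL·h
Tail: C_last/k_e = 133.5/0.201 = 664.179
AUC_0→∞ (oral solution) = 1459.05 + 664.179 = 2123.229 ng/mL·h
F = (AUC_ev/D_ev)/(AUC_iv/D_iv) = (2123.229/500)/(9800/200) = 4.246458/49 = 0.0867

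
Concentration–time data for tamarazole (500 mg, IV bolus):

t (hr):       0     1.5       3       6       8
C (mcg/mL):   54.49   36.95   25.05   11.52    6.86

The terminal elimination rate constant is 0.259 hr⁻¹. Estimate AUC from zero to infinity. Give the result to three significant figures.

AUC = 215 mcg/mL·hr

Trapezoidal AUC_0→8:
  [0→1.5]: (54.49+36.95)/2 × 1.5 = 68.58
  [1.5→3]: (36.95+25.05)/2 × 1.5 = 46.5
  [3→6]: (25.05+11.52)/2 × 3 = 54.855
  [6→8]: (11.52+6.86)/2 × 2 = 18.38
  Sum = 188.315 mcg/mL·hr
Extrapolated tail: C_last / k_e = 6.86 / 0.259 = 26.486
AUC_0→∞ = 188.315 + 26.486 = 214.801 mcg/mL·hr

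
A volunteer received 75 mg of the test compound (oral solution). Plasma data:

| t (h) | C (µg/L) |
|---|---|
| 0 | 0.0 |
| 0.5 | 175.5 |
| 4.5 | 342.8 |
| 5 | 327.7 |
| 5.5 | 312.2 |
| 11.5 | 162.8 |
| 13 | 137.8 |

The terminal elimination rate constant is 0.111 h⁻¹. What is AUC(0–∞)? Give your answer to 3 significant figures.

AUC = 4300 µg/L·h

Trapezoidal AUC_0→13:
  [0→0.5]: (0.0+175.5)/2 × 0.5 = 43.875
  [0.5→4.5]: (175.5+342.8)/2 × 4 = 1036.6
  [4.5→5]: (342.8+327.7)/2 × 0.5 = 167.625
  [5→5.5]: (327.7+312.2)/2 × 0.5 = 159.975
  [5.5→11.5]: (312.2+162.8)/2 × 6 = 1425.0
  [11.5→13]: (162.8+137.8)/2 × 1.5 = 225.45
  Sum = 3058.525 µg/L·h
Extrapolated tail: C_last / k_e = 137.8 / 0.111 = 1241.441
AUC_0→∞ = 3058.525 + 1241.441 = 4299.966 µg/L·h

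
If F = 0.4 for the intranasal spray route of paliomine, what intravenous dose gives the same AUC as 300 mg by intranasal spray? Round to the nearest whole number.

Systemic exposure from an extravascular dose = F × D_ev, so the equivalent IV dose is F × D_ev.
D_iv = F × D_ev = 0.4 × 300 = 120 mg

D_iv = 120 mg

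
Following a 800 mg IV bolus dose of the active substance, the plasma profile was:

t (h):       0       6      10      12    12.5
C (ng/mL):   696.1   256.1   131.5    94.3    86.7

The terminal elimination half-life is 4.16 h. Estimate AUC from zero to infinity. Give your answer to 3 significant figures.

AUC = 4420 ng/mL·h

Trapezoidal AUC_0→12.5:
  [0→6]: (696.1+256.1)/2 × 6 = 2856.6
  [6→10]: (256.1+131.5)/2 × 4 = 775.2
  [10→12]: (131.5+94.3)/2 × 2 = 225.8
  [12→12.5]: (94.3+86.7)/2 × 0.5 = 45.25
  Sum = 3902.85 ng/mL·h
k_e = ln2 / t½ = 0.693147 / 4.16 = 0.1666 h^-1
Extrapolated tail: C_last / k_e = 86.7 / 0.1666 = 520.408
AUC_0→∞ = 3902.85 + 520.408 = 4423.258 ng/mL·h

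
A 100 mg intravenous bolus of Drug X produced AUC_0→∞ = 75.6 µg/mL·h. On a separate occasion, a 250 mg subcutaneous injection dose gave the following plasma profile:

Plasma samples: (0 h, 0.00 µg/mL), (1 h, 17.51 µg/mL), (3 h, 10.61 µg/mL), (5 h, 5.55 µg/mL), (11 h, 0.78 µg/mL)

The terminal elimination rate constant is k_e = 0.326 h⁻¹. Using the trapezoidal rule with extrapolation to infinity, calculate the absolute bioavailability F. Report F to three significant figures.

Trapezoidal AUC_0→11 (subcutaneous injection):
  [0→1]: (0.00+17.51)/2 × 1 = 8.755
  [1→3]: (17.51+10.61)/2 × 2 = 28.12
  [3→5]: (10.61+5.55)/2 × 2 = 16.16
  [5→11]: (5.55+0.78)/2 × 6 = 18.99
  Sum = 72.025 µg/mL·h
Tail: C_last/k_e = 0.78/0.326 = 2.393
AUC_0→∞ (subcutaneous injection) = 72.025 + 2.393 = 74.418 µg/mL·h
F = (AUC_ev/D_ev)/(AUC_iv/D_iv) = (74.418/250)/(75.6/100) = 0.297672/0.756 = 0.3937

F = 0.394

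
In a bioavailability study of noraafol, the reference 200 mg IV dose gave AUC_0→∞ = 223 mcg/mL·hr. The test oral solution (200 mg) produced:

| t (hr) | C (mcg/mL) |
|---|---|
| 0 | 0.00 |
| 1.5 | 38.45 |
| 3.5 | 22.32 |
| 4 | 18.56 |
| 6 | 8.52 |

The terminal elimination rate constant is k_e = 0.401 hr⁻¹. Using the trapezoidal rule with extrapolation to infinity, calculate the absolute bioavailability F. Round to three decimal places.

Trapezoidal AUC_0→6 (oral solution):
  [0→1.5]: (0.00+38.45)/2 × 1.5 = 28.8375
  [1.5→3.5]: (38.45+22.32)/2 × 2 = 60.77
  [3.5→4]: (22.32+18.56)/2 × 0.5 = 10.22
  [4→6]: (18.56+8.52)/2 × 2 = 27.08
  Sum = 126.9075 mcg/mL·hr
Tail: C_last/k_e = 8.52/0.401 = 21.247
AUC_0→∞ (oral solution) = 126.9075 + 21.247 = 148.1545 mcg/mL·hr
F = (AUC_ev/D_ev)/(AUC_iv/D_iv) = (148.1545/200)/(223/200) = 0.7407725/1.115 = 0.6644

F = 0.664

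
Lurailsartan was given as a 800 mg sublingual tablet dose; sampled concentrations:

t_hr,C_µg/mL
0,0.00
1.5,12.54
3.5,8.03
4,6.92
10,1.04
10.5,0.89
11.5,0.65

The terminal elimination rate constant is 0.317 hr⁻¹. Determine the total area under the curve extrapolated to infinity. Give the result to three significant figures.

Trapezoidal AUC_0→11.5:
  [0→1.5]: (0.00+12.54)/2 × 1.5 = 9.405
  [1.5→3.5]: (12.54+8.03)/2 × 2 = 20.57
  [3.5→4]: (8.03+6.92)/2 × 0.5 = 3.7375
  [4→10]: (6.92+1.04)/2 × 6 = 23.88
  [10→10.5]: (1.04+0.89)/2 × 0.5 = 0.4825
  [10.5→11.5]: (0.89+0.65)/2 × 1 = 0.77
  Sum = 58.845 µg/mL·hr
Extrapolated tail: C_last / k_e = 0.65 / 0.317 = 2.050
AUC_0→∞ = 58.845 + 2.050 = 60.895 µg/mL·hr

AUC = 60.9 µg/mL·hr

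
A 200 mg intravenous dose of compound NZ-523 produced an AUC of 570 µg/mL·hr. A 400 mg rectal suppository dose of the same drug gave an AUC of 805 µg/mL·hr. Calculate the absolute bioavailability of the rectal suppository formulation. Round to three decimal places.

F = (AUC_ev / D_ev) / (AUC_iv / D_iv)
  = (805/400) / (570/200)
  = 2.0125 / 2.85 = 0.7061

F = 0.706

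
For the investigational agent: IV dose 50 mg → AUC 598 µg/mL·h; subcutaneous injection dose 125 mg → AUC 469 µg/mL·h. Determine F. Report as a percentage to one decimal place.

F = (AUC_ev / D_ev) / (AUC_iv / D_iv)
  = (469/125) / (598/50)
  = 3.752 / 11.96 = 0.3137
  = 31.37%

F = 31.4%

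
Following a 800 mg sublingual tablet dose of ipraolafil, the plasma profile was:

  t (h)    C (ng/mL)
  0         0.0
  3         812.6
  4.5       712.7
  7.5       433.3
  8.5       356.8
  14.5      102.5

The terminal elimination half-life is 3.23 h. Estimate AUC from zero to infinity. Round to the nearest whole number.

Trapezoidal AUC_0→14.5:
  [0→3]: (0.0+812.6)/2 × 3 = 1218.9
  [3→4.5]: (812.6+712.7)/2 × 1.5 = 1143.975
  [4.5→7.5]: (712.7+433.3)/2 × 3 = 1719.0
  [7.5→8.5]: (433.3+356.8)/2 × 1 = 395.05
  [8.5→14.5]: (356.8+102.5)/2 × 6 = 1377.9
  Sum = 5854.825 ng/mL·h
k_e = ln2 / t½ = 0.693147 / 3.23 = 0.2146 h^-1
Extrapolated tail: C_last / k_e = 102.5 / 0.2146 = 477.633
AUC_0→∞ = 5854.825 + 477.633 = 6332.458 ng/mL·h

AUC = 6332 ng/mL·h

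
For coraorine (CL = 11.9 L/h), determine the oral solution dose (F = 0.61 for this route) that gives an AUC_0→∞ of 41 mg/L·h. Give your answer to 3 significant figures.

Dose = 800 mg

Dose = CL × AUC_0→∞ / F
     = 11.9 × 41 / 0.61 = 799.836 mg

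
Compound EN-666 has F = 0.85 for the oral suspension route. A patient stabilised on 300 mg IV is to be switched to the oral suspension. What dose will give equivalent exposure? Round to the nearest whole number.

D_oral = 353 mg

For equal systemic exposure: F × D_ev = D_iv
D_ev = D_iv / F = 300 / 0.85 = 352.941 mg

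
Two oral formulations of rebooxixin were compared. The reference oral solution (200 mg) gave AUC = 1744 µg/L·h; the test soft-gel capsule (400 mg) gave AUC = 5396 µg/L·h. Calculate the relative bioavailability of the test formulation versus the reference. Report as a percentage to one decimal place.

F_rel = 154.7%

F_rel = (AUC_test/D_test) / (AUC_ref/D_ref)
      = (5396/400) / (1744/200)
      = 13.49 / 8.72 = 1.5470 = 154.70%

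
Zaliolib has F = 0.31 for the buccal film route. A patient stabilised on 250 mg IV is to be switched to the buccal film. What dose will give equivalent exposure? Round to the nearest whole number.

D_buccal = 806 mg

For equal systemic exposure: F × D_ev = D_iv
D_ev = D_iv / F = 250 / 0.31 = 806.452 mg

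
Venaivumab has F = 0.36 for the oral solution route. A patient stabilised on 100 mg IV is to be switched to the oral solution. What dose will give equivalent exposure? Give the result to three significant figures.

For equal systemic exposure: F × D_ev = D_iv
D_ev = D_iv / F = 100 / 0.36 = 277.778 mg

D_oral = 278 mg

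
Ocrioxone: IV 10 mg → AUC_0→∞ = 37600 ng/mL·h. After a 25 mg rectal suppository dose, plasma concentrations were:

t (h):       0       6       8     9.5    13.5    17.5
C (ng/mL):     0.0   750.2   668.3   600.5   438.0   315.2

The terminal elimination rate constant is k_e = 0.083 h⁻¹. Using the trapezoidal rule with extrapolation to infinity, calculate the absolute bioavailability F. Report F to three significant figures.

Trapezoidal AUC_0→17.5 (rectal suppository):
  [0→6]: (0.0+750.2)/2 × 6 = 2250.6
  [6→8]: (750.2+668.3)/2 × 2 = 1418.5
  [8→9.5]: (668.3+600.5)/2 × 1.5 = 951.6
  [9.5→13.5]: (600.5+438.0)/2 × 4 = 2077.0
  [13.5→17.5]: (438.0+315.2)/2 × 4 = 1506.4
  Sum = 8204.1 ng/mL·h
Tail: C_last/k_e = 315.2/0.083 = 3797.590
AUC_0→∞ (rectal suppository) = 8204.1 + 3797.590 = 12001.69 ng/mL·h
F = (AUC_ev/D_ev)/(AUC_iv/D_iv) = (12001.69/25)/(37600/10) = 480.0676/3760 = 0.1277

F = 0.128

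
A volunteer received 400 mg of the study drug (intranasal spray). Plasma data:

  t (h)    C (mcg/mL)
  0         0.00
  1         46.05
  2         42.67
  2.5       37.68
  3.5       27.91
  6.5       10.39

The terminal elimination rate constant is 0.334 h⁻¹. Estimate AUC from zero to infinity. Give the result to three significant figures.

AUC = 209 mcg/mL·h

Trapezoidal AUC_0→6.5:
  [0→1]: (0.00+46.05)/2 × 1 = 23.025
  [1→2]: (46.05+42.67)/2 × 1 = 44.36
  [2→2.5]: (42.67+37.68)/2 × 0.5 = 20.0875
  [2.5→3.5]: (37.68+27.91)/2 × 1 = 32.795
  [3.5→6.5]: (27.91+10.39)/2 × 3 = 57.45
  Sum = 177.7175 mcg/mL·h
Extrapolated tail: C_last / k_e = 10.39 / 0.334 = 31.108
AUC_0→∞ = 177.7175 + 31.108 = 208.8255 mcg/mL·h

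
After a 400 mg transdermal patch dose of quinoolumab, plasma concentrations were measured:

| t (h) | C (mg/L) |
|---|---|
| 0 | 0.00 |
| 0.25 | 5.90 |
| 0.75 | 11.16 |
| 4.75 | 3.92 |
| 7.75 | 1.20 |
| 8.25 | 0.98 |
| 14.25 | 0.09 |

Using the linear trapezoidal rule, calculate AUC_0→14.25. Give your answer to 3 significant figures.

AUC = 46.6 mg/L·h

Trapezoidal AUC_0→14.25:
  [0→0.25]: (0.00+5.90)/2 × 0.25 = 0.7375
  [0.25→0.75]: (5.90+11.16)/2 × 0.5 = 4.265
  [0.75→4.75]: (11.16+3.92)/2 × 4 = 30.16
  [4.75→7.75]: (3.92+1.20)/2 × 3 = 7.68
  [7.75→8.25]: (1.20+0.98)/2 × 0.5 = 0.545
  [8.25→14.25]: (0.98+0.09)/2 × 6 = 3.21
  Sum = 46.5975 mg/L·h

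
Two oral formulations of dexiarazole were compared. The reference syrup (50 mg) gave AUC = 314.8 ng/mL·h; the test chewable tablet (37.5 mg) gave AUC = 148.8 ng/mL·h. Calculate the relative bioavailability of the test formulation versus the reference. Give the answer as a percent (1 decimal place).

F_rel = (AUC_test/D_test) / (AUC_ref/D_ref)
      = (148.8/37.5) / (314.8/50)
      = 3.968 / 6.296 = 0.6302 = 63.02%

F_rel = 63.0%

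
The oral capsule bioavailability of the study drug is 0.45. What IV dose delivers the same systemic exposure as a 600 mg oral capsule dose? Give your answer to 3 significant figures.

Systemic exposure from an extravascular dose = F × D_ev, so the equivalent IV dose is F × D_ev.
D_iv = F × D_ev = 0.45 × 600 = 270 mg

D_iv = 270 mg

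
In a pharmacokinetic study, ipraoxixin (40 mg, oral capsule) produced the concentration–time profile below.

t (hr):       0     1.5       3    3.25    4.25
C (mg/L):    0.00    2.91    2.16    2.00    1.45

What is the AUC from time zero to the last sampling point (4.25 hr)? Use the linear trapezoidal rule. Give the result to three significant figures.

AUC = 8.23 mg/L·hr

Trapezoidal AUC_0→4.25:
  [0→1.5]: (0.00+2.91)/2 × 1.5 = 2.1825
  [1.5→3]: (2.91+2.16)/2 × 1.5 = 3.8025
  [3→3.25]: (2.16+2.00)/2 × 0.25 = 0.52
  [3.25→4.25]: (2.00+1.45)/2 × 1 = 1.725
  Sum = 8.23 mg/L·hr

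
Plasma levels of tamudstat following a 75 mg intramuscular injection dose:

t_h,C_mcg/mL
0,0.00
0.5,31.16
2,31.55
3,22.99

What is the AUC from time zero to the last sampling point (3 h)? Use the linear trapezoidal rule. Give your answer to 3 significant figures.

AUC = 82.1 mcg/mL·h

Trapezoidal AUC_0→3:
  [0→0.5]: (0.00+31.16)/2 × 0.5 = 7.79
  [0.5→2]: (31.16+31.55)/2 × 1.5 = 47.0325
  [2→3]: (31.55+22.99)/2 × 1 = 27.27
  Sum = 82.0925 mcg/mL·h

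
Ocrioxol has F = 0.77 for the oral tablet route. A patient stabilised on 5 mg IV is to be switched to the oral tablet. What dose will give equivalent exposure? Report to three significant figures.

D_oral = 6.49 mg

For equal systemic exposure: F × D_ev = D_iv
D_ev = D_iv / F = 5 / 0.77 = 6.49351 mg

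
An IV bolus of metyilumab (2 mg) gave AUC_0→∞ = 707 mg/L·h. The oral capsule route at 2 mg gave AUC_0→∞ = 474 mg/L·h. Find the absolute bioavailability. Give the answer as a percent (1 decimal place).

F = 67.0%

F = (AUC_ev / D_ev) / (AUC_iv / D_iv)
  = (474/2) / (707/2)
  = 237 / 353.5 = 0.6704
  = 67.04%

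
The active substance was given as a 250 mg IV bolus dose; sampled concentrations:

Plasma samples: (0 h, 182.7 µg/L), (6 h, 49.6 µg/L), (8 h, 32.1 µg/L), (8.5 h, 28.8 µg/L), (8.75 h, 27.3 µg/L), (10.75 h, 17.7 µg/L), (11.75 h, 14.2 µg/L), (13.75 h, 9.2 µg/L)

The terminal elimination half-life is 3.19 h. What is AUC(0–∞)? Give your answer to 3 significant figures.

Trapezoidal AUC_0→13.75:
  [0→6]: (182.7+49.6)/2 × 6 = 696.9
  [6→8]: (49.6+32.1)/2 × 2 = 81.7
  [8→8.5]: (32.1+28.8)/2 × 0.5 = 15.225
  [8.5→8.75]: (28.8+27.3)/2 × 0.25 = 7.0125
  [8.75→10.75]: (27.3+17.7)/2 × 2 = 45.0
  [10.75→11.75]: (17.7+14.2)/2 × 1 = 15.95
  [11.75→13.75]: (14.2+9.2)/2 × 2 = 23.4
  Sum = 885.1875 µg/L·h
k_e = ln2 / t½ = 0.693147 / 3.19 = 0.2173 h^-1
Extrapolated tail: C_last / k_e = 9.2 / 0.2173 = 42.338
AUC_0→∞ = 885.1875 + 42.338 = 927.5255 µg/L·h

AUC = 928 µg/L·h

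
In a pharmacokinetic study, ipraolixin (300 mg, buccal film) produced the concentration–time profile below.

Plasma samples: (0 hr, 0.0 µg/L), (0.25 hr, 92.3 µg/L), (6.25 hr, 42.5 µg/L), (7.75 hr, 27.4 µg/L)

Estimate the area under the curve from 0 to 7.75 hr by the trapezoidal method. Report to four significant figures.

AUC = 468.4 µg/L·hr

Trapezoidal AUC_0→7.75:
  [0→0.25]: (0.0+92.3)/2 × 0.25 = 11.5375
  [0.25→6.25]: (92.3+42.5)/2 × 6 = 404.4
  [6.25→7.75]: (42.5+27.4)/2 × 1.5 = 52.425
  Sum = 468.3625 µg/L·hr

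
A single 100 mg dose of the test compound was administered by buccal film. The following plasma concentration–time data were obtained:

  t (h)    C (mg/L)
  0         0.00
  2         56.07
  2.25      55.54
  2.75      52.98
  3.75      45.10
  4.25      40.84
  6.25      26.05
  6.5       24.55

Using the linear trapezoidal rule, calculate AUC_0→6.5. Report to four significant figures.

AUC = 240.9 mg/L·h

Trapezoidal AUC_0→6.5:
  [0→2]: (0.00+56.07)/2 × 2 = 56.07
  [2→2.25]: (56.07+55.54)/2 × 0.25 = 13.95125
  [2.25→2.75]: (55.54+52.98)/2 × 0.5 = 27.13
  [2.75→3.75]: (52.98+45.10)/2 × 1 = 49.04
  [3.75→4.25]: (45.10+40.84)/2 × 0.5 = 21.485
  [4.25→6.25]: (40.84+26.05)/2 × 2 = 66.89
  [6.25→6.5]: (26.05+24.55)/2 × 0.25 = 6.325
  Sum = 240.89125 mg/L·h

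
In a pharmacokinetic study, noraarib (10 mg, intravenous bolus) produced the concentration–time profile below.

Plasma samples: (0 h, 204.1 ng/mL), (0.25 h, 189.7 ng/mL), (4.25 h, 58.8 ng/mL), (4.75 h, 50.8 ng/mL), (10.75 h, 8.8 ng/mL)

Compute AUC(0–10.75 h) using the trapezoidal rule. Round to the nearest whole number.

AUC = 752 ng/mL·h

Trapezoidal AUC_0→10.75:
  [0→0.25]: (204.1+189.7)/2 × 0.25 = 49.225
  [0.25→4.25]: (189.7+58.8)/2 × 4 = 497.0
  [4.25→4.75]: (58.8+50.8)/2 × 0.5 = 27.4
  [4.75→10.75]: (50.8+8.8)/2 × 6 = 178.8
  Sum = 752.425 ng/mL·h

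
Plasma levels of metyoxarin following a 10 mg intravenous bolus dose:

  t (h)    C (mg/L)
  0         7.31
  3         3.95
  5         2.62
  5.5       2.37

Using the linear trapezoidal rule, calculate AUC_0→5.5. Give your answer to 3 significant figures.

AUC = 24.7 mg/L·h

Trapezoidal AUC_0→5.5:
  [0→3]: (7.31+3.95)/2 × 3 = 16.89
  [3→5]: (3.95+2.62)/2 × 2 = 6.57
  [5→5.5]: (2.62+2.37)/2 × 0.5 = 1.2475
  Sum = 24.7075 mg/L·h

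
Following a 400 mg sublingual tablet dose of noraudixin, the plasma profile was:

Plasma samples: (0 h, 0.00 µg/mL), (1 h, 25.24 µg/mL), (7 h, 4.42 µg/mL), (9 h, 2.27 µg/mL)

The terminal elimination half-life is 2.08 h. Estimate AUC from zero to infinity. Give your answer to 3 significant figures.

Trapezoidal AUC_0→9:
  [0→1]: (0.00+25.24)/2 × 1 = 12.62
  [1→7]: (25.24+4.42)/2 × 6 = 88.98
  [7→9]: (4.42+2.27)/2 × 2 = 6.69
  Sum = 108.29 µg/mL·h
k_e = ln2 / t½ = 0.693147 / 2.08 = 0.3332 h^-1
Extrapolated tail: C_last / k_e = 2.27 / 0.3332 = 6.813
AUC_0→∞ = 108.29 + 6.813 = 115.103 µg/mL·h

AUC = 115 µg/mL·h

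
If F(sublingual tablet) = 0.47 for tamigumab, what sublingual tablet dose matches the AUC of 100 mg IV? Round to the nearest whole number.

D_sublingual = 213 mg

For equal systemic exposure: F × D_ev = D_iv
D_ev = D_iv / F = 100 / 0.47 = 212.766 mg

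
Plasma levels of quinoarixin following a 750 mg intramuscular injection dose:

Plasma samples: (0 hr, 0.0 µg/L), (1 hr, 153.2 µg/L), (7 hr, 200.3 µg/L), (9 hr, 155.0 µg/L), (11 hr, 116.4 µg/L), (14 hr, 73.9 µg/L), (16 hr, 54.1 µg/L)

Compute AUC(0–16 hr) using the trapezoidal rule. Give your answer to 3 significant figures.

AUC = 2180 µg/L·hr

Trapezoidal AUC_0→16:
  [0→1]: (0.0+153.2)/2 × 1 = 76.6
  [1→7]: (153.2+200.3)/2 × 6 = 1060.5
  [7→9]: (200.3+155.0)/2 × 2 = 355.3
  [9→11]: (155.0+116.4)/2 × 2 = 271.4
  [11→14]: (116.4+73.9)/2 × 3 = 285.45
  [14→16]: (73.9+54.1)/2 × 2 = 128.0
  Sum = 2177.25 µg/L·hr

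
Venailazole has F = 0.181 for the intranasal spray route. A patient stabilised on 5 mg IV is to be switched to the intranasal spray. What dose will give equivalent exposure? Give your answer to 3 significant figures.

For equal systemic exposure: F × D_ev = D_iv
D_ev = D_iv / F = 5 / 0.181 = 27.6243 mg

D_intranasal = 27.6 mg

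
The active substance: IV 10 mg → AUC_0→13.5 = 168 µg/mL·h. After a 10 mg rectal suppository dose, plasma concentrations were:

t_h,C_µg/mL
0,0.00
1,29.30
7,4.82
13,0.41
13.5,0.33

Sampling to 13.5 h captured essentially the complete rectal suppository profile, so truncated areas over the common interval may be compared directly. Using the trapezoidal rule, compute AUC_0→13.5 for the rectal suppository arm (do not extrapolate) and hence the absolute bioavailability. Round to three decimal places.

Trapezoidal AUC_0→13.5 (rectal suppository):
  [0→1]: (0.00+29.30)/2 × 1 = 14.65
  [1→7]: (29.30+4.82)/2 × 6 = 102.36
  [7→13]: (4.82+0.41)/2 × 6 = 15.69
  [13→13.5]: (0.41+0.33)/2 × 0.5 = 0.185
  Sum = 132.885 µg/mL·h
F = (AUC_ev/D_ev)/(AUC_iv/D_iv) = (132.885/10)/(168/10) = 13.2885/16.8 = 0.7910

F = 0.791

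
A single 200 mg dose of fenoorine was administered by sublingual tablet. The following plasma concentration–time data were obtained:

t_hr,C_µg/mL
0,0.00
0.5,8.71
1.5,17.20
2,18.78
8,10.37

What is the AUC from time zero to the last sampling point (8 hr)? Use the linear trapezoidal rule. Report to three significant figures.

AUC = 112 µg/mL·hr

Trapezoidal AUC_0→8:
  [0→0.5]: (0.00+8.71)/2 × 0.5 = 2.1775
  [0.5→1.5]: (8.71+17.20)/2 × 1 = 12.955
  [1.5→2]: (17.20+18.78)/2 × 0.5 = 8.995
  [2→8]: (18.78+10.37)/2 × 6 = 87.45
  Sum = 111.5775 µg/mL·hr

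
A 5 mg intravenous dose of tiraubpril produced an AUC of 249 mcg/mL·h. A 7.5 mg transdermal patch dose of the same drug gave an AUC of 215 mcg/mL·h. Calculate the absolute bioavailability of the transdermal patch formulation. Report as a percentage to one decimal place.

F = (AUC_ev / D_ev) / (AUC_iv / D_iv)
  = (215/7.5) / (249/5)
  = 28.6667 / 49.8 = 0.5756
  = 57.56%

F = 57.6%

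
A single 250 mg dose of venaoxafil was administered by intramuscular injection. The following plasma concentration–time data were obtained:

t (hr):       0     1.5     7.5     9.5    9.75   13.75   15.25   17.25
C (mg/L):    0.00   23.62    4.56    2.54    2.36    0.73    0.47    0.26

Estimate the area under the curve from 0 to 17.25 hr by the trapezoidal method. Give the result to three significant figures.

AUC = 118 mg/L·hr

Trapezoidal AUC_0→17.25:
  [0→1.5]: (0.00+23.62)/2 × 1.5 = 17.715
  [1.5→7.5]: (23.62+4.56)/2 × 6 = 84.54
  [7.5→9.5]: (4.56+2.54)/2 × 2 = 7.1
  [9.5→9.75]: (2.54+2.36)/2 × 0.25 = 0.6125
  [9.75→13.75]: (2.36+0.73)/2 × 4 = 6.18
  [13.75→15.25]: (0.73+0.47)/2 × 1.5 = 0.9
  [15.25→17.25]: (0.47+0.26)/2 × 2 = 0.73
  Sum = 117.7775 mg/L·hr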